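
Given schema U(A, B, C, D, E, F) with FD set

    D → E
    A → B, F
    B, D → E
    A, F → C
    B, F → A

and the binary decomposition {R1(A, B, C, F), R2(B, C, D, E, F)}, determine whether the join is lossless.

Common attributes: R1 ∩ R2 = {B, C, F}.
Closure of {B, C, F}: B, F → A applies, adding A. So (B, C, F)⁺ = {A, B, C, F}.
This closure contains every attribute of R1, so R1 ∩ R2 → R1. The join is lossless.

Yes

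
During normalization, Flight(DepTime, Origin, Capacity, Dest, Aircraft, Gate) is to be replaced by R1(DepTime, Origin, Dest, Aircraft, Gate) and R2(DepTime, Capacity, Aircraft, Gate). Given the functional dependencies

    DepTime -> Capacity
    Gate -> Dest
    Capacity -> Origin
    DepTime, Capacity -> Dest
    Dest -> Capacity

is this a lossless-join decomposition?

Common attributes: R1 ∩ R2 = {DepTime, Aircraft, Gate}.
Closure of {DepTime, Aircraft, Gate}: DepTime → Capacity applies, adding Capacity; Gate → Dest applies, adding Dest; Capacity → Origin applies, adding Origin. So (DepTime, Aircraft, Gate)⁺ = {DepTime, Origin, Capacity, Dest, Aircraft, Gate}.
This closure contains every attribute of R1, so R1 ∩ R2 → R1. The join is lossless.

Yes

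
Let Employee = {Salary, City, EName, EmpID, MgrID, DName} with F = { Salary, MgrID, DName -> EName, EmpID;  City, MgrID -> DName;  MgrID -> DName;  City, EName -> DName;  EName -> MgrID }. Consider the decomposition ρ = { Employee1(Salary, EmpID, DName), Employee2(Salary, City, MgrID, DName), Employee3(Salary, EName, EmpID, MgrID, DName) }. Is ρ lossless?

Yes

Chase test. Columns are Salary, City, EName, EmpID, MgrID, DName; row i has aⱼ where attribute j ∈ Employeei, else bᵢⱼ.
Initial tableau (one row per fragment):
  row 1: a1 b12 b13 a4 b15 a6
  row 2: a1 a2 b23 b24 a5 a6
  row 3: a1 b32 a3 a4 a5 a6
Rows 2 and 3 agree on Salary, MgrID, DName; apply Salary, MgrID, DName→EName, EmpID and equate their EName, EmpID entries.
Row 2 is now all distinguished symbols — the join is lossless.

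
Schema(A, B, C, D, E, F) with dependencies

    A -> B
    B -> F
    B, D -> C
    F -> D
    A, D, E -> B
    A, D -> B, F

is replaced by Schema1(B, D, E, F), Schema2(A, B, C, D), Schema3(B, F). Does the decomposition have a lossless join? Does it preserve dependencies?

Lossless test (chase): Rows 1 and 2 agree on B; apply B→F and equate their F entries. Rows 1 and 2 agree on B, D; apply B, D→C and equate their C entries. Rows 1 and 3 agree on F; apply F→D and equate their D entries. Rows 1 and 3 agree on B, D; apply B, D→C and equate their C entries. No row becomes fully distinguished — the join is lossy.
Dependency preservation: A, D, E → B; A, D → B, F are not contained in any single fragment, but the restricted closure of each left-hand side across the fragments still reaches the right-hand side; the remaining FDs each lie inside some fragment. All dependencies are preserved.

lossy but dependency-preserving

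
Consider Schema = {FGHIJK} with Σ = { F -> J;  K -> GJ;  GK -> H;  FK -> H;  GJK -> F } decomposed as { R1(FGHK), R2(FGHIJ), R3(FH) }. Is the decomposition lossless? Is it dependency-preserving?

Lossless test (chase): Rows 1 and 2 agree on F; apply F→J and equate their J entries. Rows 1 and 3 agree on F; apply F→J and equate their J entries. No row becomes fully distinguished — the join is lossy.
Dependency preservation: K → GJ; GJK → F are not contained in any single fragment, but the restricted closure of each left-hand side across the fragments still reaches the right-hand side; the remaining FDs each lie inside some fragment. All dependencies are preserved.

lossy but dependency-preserving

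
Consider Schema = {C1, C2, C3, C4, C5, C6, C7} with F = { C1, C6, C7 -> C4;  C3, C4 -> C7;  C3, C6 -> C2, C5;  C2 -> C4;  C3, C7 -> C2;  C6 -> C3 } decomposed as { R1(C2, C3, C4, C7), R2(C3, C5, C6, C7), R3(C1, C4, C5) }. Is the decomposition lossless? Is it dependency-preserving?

lossy but dependency-preserving

Lossless test (chase): Rows 1 and 2 agree on C3, C7; apply C3, C7→C2 and equate their C2 entries. Rows 1 and 2 agree on C2; apply C2→C4 and equate their C4 entries. No row becomes fully distinguished — the join is lossy.
Dependency preservation: C1, C6, C7 → C4; C3, C6 → C2, C5 are not contained in any single fragment, but the restricted closure of each left-hand side across the fragments still reaches the right-hand side; the remaining FDs each lie inside some fragment. All dependencies are preserved.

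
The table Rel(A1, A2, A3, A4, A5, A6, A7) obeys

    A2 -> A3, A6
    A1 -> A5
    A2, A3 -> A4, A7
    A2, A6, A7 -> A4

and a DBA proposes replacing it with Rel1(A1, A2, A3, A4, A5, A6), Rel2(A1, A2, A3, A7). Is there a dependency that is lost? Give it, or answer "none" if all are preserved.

A2 → A3, A6 lies within Rel1.
A1 → A5 lies within Rel1.
A2, A3 → A4, A7: restricted closure across fragments reaches A4, A7.
A2, A6, A7 → A4: restricted closure across fragments reaches A4.
Every dependency is enforceable on the fragments, so the decomposition is dependency-preserving.

none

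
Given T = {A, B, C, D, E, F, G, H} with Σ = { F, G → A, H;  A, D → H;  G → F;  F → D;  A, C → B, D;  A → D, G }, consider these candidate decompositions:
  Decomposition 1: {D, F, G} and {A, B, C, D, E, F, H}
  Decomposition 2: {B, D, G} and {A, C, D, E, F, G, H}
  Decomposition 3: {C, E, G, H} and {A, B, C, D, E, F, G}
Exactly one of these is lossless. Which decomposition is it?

Decomposition 3

Decomposition 1: common = {D, F}, closure = {D, F} → lossy.
Decomposition 2: common = {D, G}, closure = {A, D, F, G, H} → lossy.
Decomposition 3: common = {C, E, G}, closure = {A, B, C, D, E, F, G, H} → lossless.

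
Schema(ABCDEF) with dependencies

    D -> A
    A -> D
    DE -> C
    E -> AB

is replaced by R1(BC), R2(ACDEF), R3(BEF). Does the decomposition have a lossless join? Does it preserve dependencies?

lossless and dependency-preserving

Lossless test (chase): Rows 2 and 3 agree on E; apply E→AB and equate their AB entries. Rows 2 and 3 agree on A; apply A→D and equate their D entries. Rows 2 and 3 agree on DE; apply DE→C and equate their C entries. Row 2 is now all distinguished symbols — the join is lossless.
Dependency preservation: E → AB is not contained in any single fragment, but the restricted closure of its left-hand side across the fragments still reaches the right-hand side; the remaining FDs each lie inside some fragment. All dependencies are preserved.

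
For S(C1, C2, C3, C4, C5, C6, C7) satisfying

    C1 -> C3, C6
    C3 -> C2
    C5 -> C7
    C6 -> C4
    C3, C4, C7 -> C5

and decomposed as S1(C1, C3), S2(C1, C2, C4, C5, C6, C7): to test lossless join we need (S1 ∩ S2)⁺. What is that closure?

S1 ∩ S2 = {C1}.
C1 → C3, C6 applies, adding C3, C6
C3 → C2 applies, adding C2
C6 → C4 applies, adding C4
Closure: {C1, C2, C3, C4, C6}.

C1, C2, C3, C4, C6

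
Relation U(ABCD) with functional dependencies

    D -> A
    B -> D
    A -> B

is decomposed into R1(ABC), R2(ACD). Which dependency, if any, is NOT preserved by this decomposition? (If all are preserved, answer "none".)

D → A lies within R2.
B → D: restricted closure across fragments reaches D.
A → B lies within R1.
Every dependency is enforceable on the fragments, so the decomposition is dependency-preserving.

none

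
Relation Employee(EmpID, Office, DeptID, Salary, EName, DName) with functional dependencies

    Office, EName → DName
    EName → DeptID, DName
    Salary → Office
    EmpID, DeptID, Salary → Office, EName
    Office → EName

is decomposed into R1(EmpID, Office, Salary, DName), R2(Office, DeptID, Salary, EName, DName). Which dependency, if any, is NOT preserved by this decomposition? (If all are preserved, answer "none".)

Office, EName → DName lies within R2.
EName → DeptID, DName lies within R2.
Salary → Office lies within R1.
EmpID, DeptID, Salary → Office, EName: restricted closure across fragments reaches Office, EName.
Office → EName lies within R2.
Every dependency is enforceable on the fragments, so the decomposition is dependency-preserving.

none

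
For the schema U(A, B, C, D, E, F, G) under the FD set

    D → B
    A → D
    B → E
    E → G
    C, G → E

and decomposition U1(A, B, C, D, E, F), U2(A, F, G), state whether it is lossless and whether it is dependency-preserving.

lossless but not dependency-preserving

Lossless test: (A, F)⁺ = {A, B, D, E, F, G}, which contains all of one fragment — lossless.
Dependency preservation: the restricted closure of {E} across the fragments never reaches {G}, so E → G cannot be enforced without a join — not preserved.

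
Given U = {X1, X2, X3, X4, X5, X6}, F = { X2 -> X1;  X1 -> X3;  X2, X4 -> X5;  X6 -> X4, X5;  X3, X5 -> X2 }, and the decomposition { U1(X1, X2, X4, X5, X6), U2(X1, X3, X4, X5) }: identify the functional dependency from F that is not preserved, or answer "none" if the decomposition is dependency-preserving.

none

X2 → X1 lies within U1.
X1 → X3 lies within U2.
X2, X4 → X5 lies within U1.
X6 → X4, X5 lies within U1.
X3, X5 → X2: restricted closure across fragments reaches X2.
Every dependency is enforceable on the fragments, so the decomposition is dependency-preserving.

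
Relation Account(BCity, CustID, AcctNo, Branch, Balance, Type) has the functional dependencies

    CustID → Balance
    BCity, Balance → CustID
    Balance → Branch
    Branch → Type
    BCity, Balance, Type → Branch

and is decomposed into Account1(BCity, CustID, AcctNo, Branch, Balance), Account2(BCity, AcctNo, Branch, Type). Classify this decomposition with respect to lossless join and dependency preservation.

Lossless test: (BCity, AcctNo, Branch)⁺ = {BCity, AcctNo, Branch, Type}, which contains all of one fragment — lossless.
Dependency preservation: BCity, Balance, Type → Branch is not contained in any single fragment, but the restricted closure of its left-hand side across the fragments still reaches the right-hand side; the remaining FDs each lie inside some fragment. All dependencies are preserved.

lossless and dependency-preserving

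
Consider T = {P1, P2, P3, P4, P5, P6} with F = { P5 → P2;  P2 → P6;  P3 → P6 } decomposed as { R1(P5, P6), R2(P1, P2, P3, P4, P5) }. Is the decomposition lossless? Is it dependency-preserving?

Lossless test: (P5)⁺ = {P2, P5, P6}, which contains all of one fragment — lossless.
Dependency preservation: the restricted closure of {P2} across the fragments never reaches {P6}, so P2 → P6 cannot be enforced without a join — not preserved.

lossless but not dependency-preserving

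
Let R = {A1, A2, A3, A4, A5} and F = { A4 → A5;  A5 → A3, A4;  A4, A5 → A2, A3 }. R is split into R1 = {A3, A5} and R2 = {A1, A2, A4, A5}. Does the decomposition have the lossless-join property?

Common attributes: R1 ∩ R2 = {A5}.
Closure of {A5}: A5 → A3, A4 applies, adding A3, A4; A4, A5 → A2, A3 applies, adding A2. So (A5)⁺ = {A2, A3, A4, A5}.
This closure contains every attribute of R1, so R1 ∩ R2 → R1. The join is lossless.

Yes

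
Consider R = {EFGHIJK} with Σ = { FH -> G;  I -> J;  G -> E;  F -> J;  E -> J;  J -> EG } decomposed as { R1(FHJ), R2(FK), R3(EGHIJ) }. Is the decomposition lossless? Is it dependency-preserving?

lossy but dependency-preserving

Lossless test (chase): Rows 1 and 2 agree on F; apply F→J and equate their J entries. Rows 1 and 2 agree on J; apply J→EG and equate their EG entries. Rows 1 and 3 agree on J; apply J→EG and equate their EG entries. No row becomes fully distinguished — the join is lossy.
Dependency preservation: FH → G is not contained in any single fragment, but the restricted closure of its left-hand side across the fragments still reaches the right-hand side; the remaining FDs each lie inside some fragment. All dependencies are preserved.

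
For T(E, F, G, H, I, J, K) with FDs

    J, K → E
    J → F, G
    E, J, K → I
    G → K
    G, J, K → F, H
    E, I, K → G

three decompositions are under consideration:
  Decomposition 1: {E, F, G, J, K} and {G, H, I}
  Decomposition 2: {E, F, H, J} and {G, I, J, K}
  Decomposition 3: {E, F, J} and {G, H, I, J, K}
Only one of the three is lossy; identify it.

Decomposition 1

Decomposition 1: common = {G}, closure = {G, K} → lossy.
Decomposition 2: common = {J}, closure = {E, F, G, H, I, J, K} → lossless.
Decomposition 3: common = {J}, closure = {E, F, G, H, I, J, K} → lossless.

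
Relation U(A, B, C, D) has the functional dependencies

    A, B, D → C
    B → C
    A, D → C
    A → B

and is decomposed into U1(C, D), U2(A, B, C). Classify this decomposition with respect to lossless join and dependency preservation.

lossy but dependency-preserving

Lossless test: (C)⁺ = {C}, which is a superkey of neither fragment — lossy.
Dependency preservation: A, B, D → C; A, D → C are not contained in any single fragment, but the restricted closure of each left-hand side across the fragments still reaches the right-hand side; the remaining FDs each lie inside some fragment. All dependencies are preserved.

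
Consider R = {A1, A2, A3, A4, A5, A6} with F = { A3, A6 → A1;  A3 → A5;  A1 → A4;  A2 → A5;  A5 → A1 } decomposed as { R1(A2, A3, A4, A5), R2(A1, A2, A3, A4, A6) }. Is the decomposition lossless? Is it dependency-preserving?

lossless but not dependency-preserving

Lossless test: (A2, A3, A4)⁺ = {A1, A2, A3, A4, A5}, which contains all of one fragment — lossless.
Dependency preservation: the restricted closure of {A5} across the fragments never reaches {A1}, so A5 → A1 cannot be enforced without a join — not preserved.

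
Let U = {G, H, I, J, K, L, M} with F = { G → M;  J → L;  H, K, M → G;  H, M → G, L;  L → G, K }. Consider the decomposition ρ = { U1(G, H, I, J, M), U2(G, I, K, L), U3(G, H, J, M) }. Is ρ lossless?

Chase test. Columns are G, H, I, J, K, L, M; row i has aⱼ where attribute j ∈ Ui, else bᵢⱼ.
Initial tableau (one row per fragment):
  row 1: a1 a2 a3 a4 b15 b16 a7
  row 2: a1 b22 a3 b24 a5 a6 b27
  row 3: a1 a2 b33 a4 b35 b36 a7
Rows 1 and 2 agree on G; apply G→M and equate their M entries.
Rows 1 and 3 agree on J; apply J→L and equate their L entries.
Rows 1 and 3 agree on L; apply L→G, K and equate their G, K entries.
No row becomes fully distinguished — the join is lossy.

No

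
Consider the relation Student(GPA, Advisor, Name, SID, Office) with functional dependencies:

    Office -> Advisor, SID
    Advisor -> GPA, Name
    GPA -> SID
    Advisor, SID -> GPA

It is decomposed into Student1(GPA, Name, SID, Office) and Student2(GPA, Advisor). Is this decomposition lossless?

No

Common attributes: Student1 ∩ Student2 = {GPA}.
Closure of {GPA}: GPA → SID applies, adding SID. So (GPA)⁺ = {GPA, SID}.
The closure contains neither all of Student1 = {GPA, Name, SID, Office} nor all of Student2 = {GPA, Advisor}, so the common attributes are not a superkey of either fragment. The join is lossy.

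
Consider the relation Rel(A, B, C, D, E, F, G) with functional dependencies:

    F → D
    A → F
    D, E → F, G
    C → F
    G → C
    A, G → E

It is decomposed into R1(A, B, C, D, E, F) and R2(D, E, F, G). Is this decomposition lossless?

Common attributes: R1 ∩ R2 = {D, E, F}.
Closure of {D, E, F}: D, E → F, G applies, adding G; G → C applies, adding C. So (D, E, F)⁺ = {C, D, E, F, G}.
This closure contains every attribute of R2, so R1 ∩ R2 → R2. The join is lossless.

Yes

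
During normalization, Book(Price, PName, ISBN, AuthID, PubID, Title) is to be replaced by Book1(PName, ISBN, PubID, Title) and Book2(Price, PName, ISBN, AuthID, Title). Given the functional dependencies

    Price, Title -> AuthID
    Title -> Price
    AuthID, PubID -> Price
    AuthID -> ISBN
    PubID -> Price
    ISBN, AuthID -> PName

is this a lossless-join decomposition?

Common attributes: Book1 ∩ Book2 = {PName, ISBN, Title}.
Closure of {PName, ISBN, Title}: Title → Price applies, adding Price; Price, Title → AuthID applies, adding AuthID. So (PName, ISBN, Title)⁺ = {Price, PName, ISBN, AuthID, Title}.
This closure contains every attribute of Book2, so Book1 ∩ Book2 → Book2. The join is lossless.

Yes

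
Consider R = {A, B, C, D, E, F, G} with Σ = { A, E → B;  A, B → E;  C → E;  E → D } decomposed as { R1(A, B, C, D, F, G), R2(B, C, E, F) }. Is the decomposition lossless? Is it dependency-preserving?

lossless but not dependency-preserving

Lossless test: (B, C, F)⁺ = {B, C, D, E, F}, which contains all of one fragment — lossless.
Dependency preservation: the restricted closure of {A, E} across the fragments never reaches {B}, so A, E → B cannot be enforced without a join — not preserved.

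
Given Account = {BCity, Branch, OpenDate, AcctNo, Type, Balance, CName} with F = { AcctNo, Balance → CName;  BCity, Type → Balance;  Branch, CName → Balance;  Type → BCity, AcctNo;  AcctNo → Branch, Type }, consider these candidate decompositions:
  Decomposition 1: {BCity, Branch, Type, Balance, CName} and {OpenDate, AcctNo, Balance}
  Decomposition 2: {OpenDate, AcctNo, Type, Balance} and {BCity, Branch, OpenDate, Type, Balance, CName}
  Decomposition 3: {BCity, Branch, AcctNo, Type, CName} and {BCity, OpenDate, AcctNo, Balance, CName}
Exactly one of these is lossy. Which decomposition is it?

Decomposition 1

Decomposition 1: common = {Balance}, closure = {Balance} → lossy.
Decomposition 2: common = {OpenDate, Type, Balance}, closure = {BCity, Branch, OpenDate, AcctNo, Type, Balance, CName} → lossless.
Decomposition 3: common = {BCity, AcctNo, CName}, closure = {BCity, Branch, AcctNo, Type, Balance, CName} → lossless.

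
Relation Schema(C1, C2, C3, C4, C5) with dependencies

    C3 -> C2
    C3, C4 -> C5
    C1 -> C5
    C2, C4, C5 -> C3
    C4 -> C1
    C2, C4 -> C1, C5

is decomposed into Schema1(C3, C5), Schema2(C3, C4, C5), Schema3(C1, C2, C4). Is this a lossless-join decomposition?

Chase test. Columns are C1, C2, C3, C4, C5; row i has aⱼ where attribute j ∈ Schemai, else bᵢⱼ.
Initial tableau (one row per fragment):
  row 1: b11 b12 a3 b14 a5
  row 2: b21 b22 a3 a4 a5
  row 3: a1 a2 b33 a4 b35
Rows 1 and 2 agree on C3; apply C3→C2 and equate their C2 entries.
Rows 2 and 3 agree on C4; apply C4→C1 and equate their C1 entries.
Rows 2 and 3 agree on C1; apply C1→C5 and equate their C5 entries.
No row becomes fully distinguished — the join is lossy.

No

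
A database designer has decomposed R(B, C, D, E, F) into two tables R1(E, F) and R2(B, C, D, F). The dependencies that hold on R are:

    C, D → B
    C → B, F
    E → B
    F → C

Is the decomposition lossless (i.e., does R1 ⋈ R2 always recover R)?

Common attributes: R1 ∩ R2 = {F}.
Closure of {F}: F → C applies, adding C; C → B, F applies, adding B. So (F)⁺ = {B, C, F}.
The closure contains neither all of R1 = {E, F} nor all of R2 = {B, C, D, F}, so the common attributes are not a superkey of either fragment. The join is lossy.

No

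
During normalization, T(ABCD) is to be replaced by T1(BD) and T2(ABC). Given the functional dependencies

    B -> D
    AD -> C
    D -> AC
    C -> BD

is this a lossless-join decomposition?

Common attributes: T1 ∩ T2 = {B}.
Closure of {B}: B → D applies, adding D; D → AC applies, adding AC. So (B)⁺ = {ABCD}.
This closure contains every attribute of T1, so T1 ∩ T2 → T1. The join is lossless.

Yes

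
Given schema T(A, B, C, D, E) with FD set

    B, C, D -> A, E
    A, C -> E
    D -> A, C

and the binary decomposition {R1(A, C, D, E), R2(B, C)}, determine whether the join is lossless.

No

Common attributes: R1 ∩ R2 = {C}.
No dependency enlarges {C}, so (C)⁺ = {C}.
The closure contains neither all of R1 = {A, C, D, E} nor all of R2 = {B, C}, so the common attributes are not a superkey of either fragment. The join is lossy.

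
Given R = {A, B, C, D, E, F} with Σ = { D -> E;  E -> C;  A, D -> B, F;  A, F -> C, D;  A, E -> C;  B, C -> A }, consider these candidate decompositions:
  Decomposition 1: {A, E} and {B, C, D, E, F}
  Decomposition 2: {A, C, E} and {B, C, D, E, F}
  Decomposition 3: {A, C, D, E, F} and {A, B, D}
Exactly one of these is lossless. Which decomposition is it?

Decomposition 1: common = {E}, closure = {C, E} → lossy.
Decomposition 2: common = {C, E}, closure = {C, E} → lossy.
Decomposition 3: common = {A, D}, closure = {A, B, C, D, E, F} → lossless.

Decomposition 3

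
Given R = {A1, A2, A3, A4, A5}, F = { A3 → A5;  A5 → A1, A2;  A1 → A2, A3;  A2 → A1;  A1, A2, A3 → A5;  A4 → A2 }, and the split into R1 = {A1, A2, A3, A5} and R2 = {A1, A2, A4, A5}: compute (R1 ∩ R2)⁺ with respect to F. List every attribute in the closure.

A1, A2, A3, A5

R1 ∩ R2 = {A1, A2, A5}.
A1 → A2, A3 applies, adding A3
Closure: {A1, A2, A3, A5}.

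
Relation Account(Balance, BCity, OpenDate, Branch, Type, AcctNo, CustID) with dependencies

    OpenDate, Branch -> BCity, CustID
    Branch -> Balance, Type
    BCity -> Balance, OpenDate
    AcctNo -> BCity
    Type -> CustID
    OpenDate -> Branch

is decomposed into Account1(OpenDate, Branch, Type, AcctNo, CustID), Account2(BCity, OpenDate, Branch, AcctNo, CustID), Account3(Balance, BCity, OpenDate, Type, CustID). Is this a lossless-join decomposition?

Chase test. Columns are Balance, BCity, OpenDate, Branch, Type, AcctNo, CustID; row i has aⱼ where attribute j ∈ Accounti, else bᵢⱼ.
Initial tableau (one row per fragment):
  row 1: b11 b12 a3 a4 a5 a6 a7
  row 2: b21 a2 a3 a4 b25 a6 a7
  row 3: a1 a2 a3 b34 a5 b36 a7
Rows 1 and 2 agree on OpenDate, Branch; apply OpenDate, Branch→BCity, CustID and equate their BCity, CustID entries.
Rows 1 and 2 agree on Branch; apply Branch→Balance, Type and equate their Balance, Type entries.
Rows 1 and 3 agree on BCity; apply BCity→Balance, OpenDate and equate their Balance, OpenDate entries.
Rows 1 and 3 agree on OpenDate; apply OpenDate→Branch and equate their Branch entries.
Row 1 is now all distinguished symbols — the join is lossless.

Yes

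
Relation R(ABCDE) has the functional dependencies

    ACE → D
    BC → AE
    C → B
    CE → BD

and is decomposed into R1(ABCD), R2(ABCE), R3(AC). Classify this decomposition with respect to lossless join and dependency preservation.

Lossless test (chase): Rows 1 and 2 agree on BC; apply BC→AE and equate their AE entries. Rows 1 and 3 agree on C; apply C→B and equate their B entries. Rows 1 and 2 agree on CE; apply CE→BD and equate their BD entries. Rows 1 and 3 agree on BC; apply BC→AE and equate their AE entries. Rows 1 and 3 agree on CE; apply CE→BD and equate their BD entries. Row 1 is now all distinguished symbols — the join is lossless.
Dependency preservation: ACE → D; CE → BD are not contained in any single fragment, but the restricted closure of each left-hand side across the fragments still reaches the right-hand side; the remaining FDs each lie inside some fragment. All dependencies are preserved.

lossless and dependency-preserving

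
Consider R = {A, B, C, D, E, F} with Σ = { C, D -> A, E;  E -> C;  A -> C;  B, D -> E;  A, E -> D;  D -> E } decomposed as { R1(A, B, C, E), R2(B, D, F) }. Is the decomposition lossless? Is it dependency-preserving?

Lossless test: (B)⁺ = {B}, which is a superkey of neither fragment — lossy.
Dependency preservation: the restricted closure of {C, D} across the fragments never reaches {A, E}, so C, D → A, E cannot be enforced without a join — not preserved.

lossy and not dependency-preserving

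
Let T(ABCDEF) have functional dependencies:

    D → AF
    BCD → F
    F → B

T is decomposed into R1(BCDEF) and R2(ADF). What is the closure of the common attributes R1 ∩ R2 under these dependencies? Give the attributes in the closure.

R1 ∩ R2 = {DF}.
D → AF applies, adding A
F → B applies, adding B
Closure: {ABDF}.

ABDF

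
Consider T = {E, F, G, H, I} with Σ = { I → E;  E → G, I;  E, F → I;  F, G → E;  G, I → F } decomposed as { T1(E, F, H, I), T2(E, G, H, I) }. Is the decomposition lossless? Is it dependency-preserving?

Lossless test: (E, H, I)⁺ = {E, F, G, H, I}, which contains all of one fragment — lossless.
Dependency preservation: the restricted closure of {F, G} across the fragments never reaches {E}, so F, G → E cannot be enforced without a join — not preserved.

lossless but not dependency-preserving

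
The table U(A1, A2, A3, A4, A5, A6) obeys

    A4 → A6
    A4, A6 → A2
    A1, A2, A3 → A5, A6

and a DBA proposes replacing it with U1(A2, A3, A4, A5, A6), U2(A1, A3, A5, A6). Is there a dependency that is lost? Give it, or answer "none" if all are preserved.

A1, A2, A3 → A5, A6

Check A1, A2, A3 → A5, A6: no single fragment contains all of {A1, A2, A3, A5, A6}, and the restricted closure of {A1, A2, A3} across the fragments never reaches {A5, A6}.
A4 → A6 is preserved.
A4, A6 → A2 is preserved.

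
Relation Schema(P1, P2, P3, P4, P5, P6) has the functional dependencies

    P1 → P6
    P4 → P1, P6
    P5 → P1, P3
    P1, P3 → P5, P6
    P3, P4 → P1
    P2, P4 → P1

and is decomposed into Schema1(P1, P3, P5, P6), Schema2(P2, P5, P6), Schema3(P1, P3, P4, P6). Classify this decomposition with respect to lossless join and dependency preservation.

lossy but dependency-preserving

Lossless test (chase): Rows 1 and 2 agree on P5; apply P5→P1, P3 and equate their P1, P3 entries. Rows 1 and 3 agree on P1, P3; apply P1, P3→P5, P6 and equate their P5, P6 entries. No row becomes fully distinguished — the join is lossy.
Dependency preservation: P2, P4 → P1 is not contained in any single fragment, but the restricted closure of its left-hand side across the fragments still reaches the right-hand side; the remaining FDs each lie inside some fragment. All dependencies are preserved.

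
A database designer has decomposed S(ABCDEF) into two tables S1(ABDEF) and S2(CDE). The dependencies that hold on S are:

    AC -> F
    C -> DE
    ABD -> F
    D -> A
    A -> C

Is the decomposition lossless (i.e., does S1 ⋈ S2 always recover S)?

Common attributes: S1 ∩ S2 = {DE}.
Closure of {DE}: D → A applies, adding A; A → C applies, adding C; AC → F applies, adding F. So (DE)⁺ = {ACDEF}.
This closure contains every attribute of S2, so S1 ∩ S2 → S2. The join is lossless.

Yes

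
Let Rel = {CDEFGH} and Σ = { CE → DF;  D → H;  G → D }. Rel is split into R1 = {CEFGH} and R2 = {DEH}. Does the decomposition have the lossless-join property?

No

Common attributes: R1 ∩ R2 = {EH}.
No dependency enlarges {EH}, so (EH)⁺ = {EH}.
The closure contains neither all of R1 = {CEFGH} nor all of R2 = {DEH}, so the common attributes are not a superkey of either fragment. The join is lossy.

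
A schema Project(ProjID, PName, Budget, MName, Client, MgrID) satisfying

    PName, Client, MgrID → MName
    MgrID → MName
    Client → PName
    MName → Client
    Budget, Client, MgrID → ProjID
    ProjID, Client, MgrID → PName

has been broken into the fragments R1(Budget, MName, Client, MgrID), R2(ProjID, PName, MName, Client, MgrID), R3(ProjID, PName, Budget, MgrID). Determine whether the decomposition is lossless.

Chase test. Columns are ProjID, PName, Budget, MName, Client, MgrID; row i has aⱼ where attribute j ∈ Ri, else bᵢⱼ.
Initial tableau (one row per fragment):
  row 1: b11 b12 a3 a4 a5 a6
  row 2: a1 a2 b23 a4 a5 a6
  row 3: a1 a2 a3 b34 b35 a6
Rows 1 and 3 agree on MgrID; apply MgrID→MName and equate their MName entries.
Rows 1 and 2 agree on Client; apply Client→PName and equate their PName entries.
Rows 1 and 3 agree on MName; apply MName→Client and equate their Client entries.
Rows 1 and 3 agree on Budget, Client, MgrID; apply Budget, Client, MgrID→ProjID and equate their ProjID entries.
Row 1 is now all distinguished symbols — the join is lossless.

Yes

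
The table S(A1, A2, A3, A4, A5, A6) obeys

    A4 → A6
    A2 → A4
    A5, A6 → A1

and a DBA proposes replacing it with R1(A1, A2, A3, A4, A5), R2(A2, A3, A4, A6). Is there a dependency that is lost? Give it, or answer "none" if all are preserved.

A5, A6 → A1

Check A5, A6 → A1: no single fragment contains all of {A1, A5, A6}, and the restricted closure of {A5, A6} across the fragments never reaches {A1}.
A4 → A6 is preserved.
A2 → A4 is preserved.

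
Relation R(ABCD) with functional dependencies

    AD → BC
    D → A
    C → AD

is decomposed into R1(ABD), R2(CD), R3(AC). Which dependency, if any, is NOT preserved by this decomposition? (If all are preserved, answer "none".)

none

AD → BC: restricted closure across fragments reaches BC.
D → A lies within R1.
C → AD: restricted closure across fragments reaches AD.
Every dependency is enforceable on the fragments, so the decomposition is dependency-preserving.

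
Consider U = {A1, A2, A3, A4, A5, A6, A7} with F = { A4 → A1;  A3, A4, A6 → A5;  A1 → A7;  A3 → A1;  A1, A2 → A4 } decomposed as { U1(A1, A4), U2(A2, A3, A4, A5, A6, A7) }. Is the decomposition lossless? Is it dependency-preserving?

lossless but not dependency-preserving

Lossless test: (A4)⁺ = {A1, A4, A7}, which contains all of one fragment — lossless.
Dependency preservation: the restricted closure of {A1} across the fragments never reaches {A7}, so A1 → A7 cannot be enforced without a join — not preserved.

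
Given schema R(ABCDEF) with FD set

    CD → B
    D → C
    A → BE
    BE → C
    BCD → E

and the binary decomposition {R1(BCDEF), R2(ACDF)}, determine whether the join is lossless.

Yes

Common attributes: R1 ∩ R2 = {CDF}.
Closure of {CDF}: CD → B applies, adding B; BCD → E applies, adding E. So (CDF)⁺ = {BCDEF}.
This closure contains every attribute of R1, so R1 ∩ R2 → R1. The join is lossless.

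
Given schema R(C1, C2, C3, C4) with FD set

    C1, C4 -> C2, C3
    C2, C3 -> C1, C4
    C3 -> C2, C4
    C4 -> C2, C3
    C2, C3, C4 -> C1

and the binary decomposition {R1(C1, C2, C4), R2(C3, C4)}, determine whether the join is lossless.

Common attributes: R1 ∩ R2 = {C4}.
Closure of {C4}: C4 → C2, C3 applies, adding C2, C3; C2, C3, C4 → C1 applies, adding C1. So (C4)⁺ = {C1, C2, C3, C4}.
This closure contains every attribute of R1, so R1 ∩ R2 → R1. The join is lossless.

Yes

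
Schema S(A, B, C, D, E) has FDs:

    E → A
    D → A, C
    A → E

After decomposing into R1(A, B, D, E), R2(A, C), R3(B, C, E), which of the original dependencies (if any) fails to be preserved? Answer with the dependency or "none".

D → A, C

Check D → A, C: no single fragment contains all of {A, C, D}, and the restricted closure of {D} across the fragments never reaches {A, C}.
E → A is preserved.
A → E is preserved.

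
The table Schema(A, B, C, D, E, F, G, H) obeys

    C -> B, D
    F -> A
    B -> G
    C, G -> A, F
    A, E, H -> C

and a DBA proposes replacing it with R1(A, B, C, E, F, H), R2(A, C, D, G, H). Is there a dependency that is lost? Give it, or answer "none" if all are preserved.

B -> G

Check B → G: no single fragment contains all of {B, G}, and the restricted closure of {B} across the fragments never reaches {G}.
C → B, D is preserved.
F → A is preserved.
C, G → A, F is preserved.
A, E, H → C is preserved.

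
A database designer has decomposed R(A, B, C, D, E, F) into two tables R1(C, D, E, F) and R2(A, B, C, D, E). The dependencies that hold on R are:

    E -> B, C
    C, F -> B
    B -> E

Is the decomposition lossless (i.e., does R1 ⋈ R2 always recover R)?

Common attributes: R1 ∩ R2 = {C, D, E}.
Closure of {C, D, E}: E → B, C applies, adding B. So (C, D, E)⁺ = {B, C, D, E}.
The closure contains neither all of R1 = {C, D, E, F} nor all of R2 = {A, B, C, D, E}, so the common attributes are not a superkey of either fragment. The join is lossy.

No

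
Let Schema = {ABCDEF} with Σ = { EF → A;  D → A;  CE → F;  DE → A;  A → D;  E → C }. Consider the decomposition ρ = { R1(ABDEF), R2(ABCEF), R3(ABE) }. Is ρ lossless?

Yes

Chase test. Columns are ABCDEF; row i has aⱼ where attribute j ∈ Ri, else bᵢⱼ.
Initial tableau (one row per fragment):
  row 1: a1 a2 b13 a4 a5 a6
  row 2: a1 a2 a3 b24 a5 a6
  row 3: a1 a2 b33 b34 a5 b36
Rows 1 and 2 agree on A; apply A→D and equate their D entries.
Rows 1 and 3 agree on A; apply A→D and equate their D entries.
Rows 1 and 2 agree on E; apply E→C and equate their C entries.
Rows 1 and 3 agree on E; apply E→C and equate their C entries.
Rows 1 and 3 agree on CE; apply CE→F and equate their F entries.
Row 1 is now all distinguished symbols — the join is lossless.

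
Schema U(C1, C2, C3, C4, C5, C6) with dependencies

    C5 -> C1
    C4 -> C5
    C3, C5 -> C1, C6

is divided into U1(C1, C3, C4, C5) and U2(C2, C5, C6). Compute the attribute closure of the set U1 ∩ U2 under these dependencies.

C1, C5

U1 ∩ U2 = {C5}.
C5 → C1 applies, adding C1
Closure: {C1, C5}.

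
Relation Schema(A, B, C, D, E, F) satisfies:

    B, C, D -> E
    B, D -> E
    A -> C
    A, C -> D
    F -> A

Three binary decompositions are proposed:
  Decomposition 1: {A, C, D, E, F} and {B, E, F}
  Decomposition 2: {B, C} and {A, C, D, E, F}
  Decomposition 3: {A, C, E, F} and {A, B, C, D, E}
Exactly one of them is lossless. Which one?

Decomposition 1

Decomposition 1: common = {E, F}, closure = {A, C, D, E, F} → lossless.
Decomposition 2: common = {C}, closure = {C} → lossy.
Decomposition 3: common = {A, C, E}, closure = {A, C, D, E} → lossy.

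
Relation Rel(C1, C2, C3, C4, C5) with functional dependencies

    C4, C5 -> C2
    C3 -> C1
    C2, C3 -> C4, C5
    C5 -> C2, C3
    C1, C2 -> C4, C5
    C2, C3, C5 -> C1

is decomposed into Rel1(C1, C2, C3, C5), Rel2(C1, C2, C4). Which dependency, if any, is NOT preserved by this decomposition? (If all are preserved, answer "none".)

C4, C5 → C2: restricted closure across fragments reaches C2.
C3 → C1 lies within Rel1.
C2, C3 → C4, C5: restricted closure across fragments reaches C4, C5.
C5 → C2, C3 lies within Rel1.
C1, C2 → C4, C5: restricted closure across fragments reaches C4, C5.
C2, C3, C5 → C1 lies within Rel1.
Every dependency is enforceable on the fragments, so the decomposition is dependency-preserving.

none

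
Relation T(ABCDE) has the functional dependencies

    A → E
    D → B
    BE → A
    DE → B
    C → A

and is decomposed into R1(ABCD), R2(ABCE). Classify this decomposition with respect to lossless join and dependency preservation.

lossless and dependency-preserving

Lossless test: (ABC)⁺ = {ABCE}, which contains all of one fragment — lossless.
Dependency preservation: DE → B is not contained in any single fragment, but the restricted closure of its left-hand side across the fragments still reaches the right-hand side; the remaining FDs each lie inside some fragment. All dependencies are preserved.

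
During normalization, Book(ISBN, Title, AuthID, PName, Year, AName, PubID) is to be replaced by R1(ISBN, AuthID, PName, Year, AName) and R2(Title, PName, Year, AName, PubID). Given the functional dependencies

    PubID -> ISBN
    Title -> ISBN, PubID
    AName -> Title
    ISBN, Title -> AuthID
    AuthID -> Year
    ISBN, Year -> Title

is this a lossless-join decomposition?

Yes

Common attributes: R1 ∩ R2 = {PName, Year, AName}.
Closure of {PName, Year, AName}: AName → Title applies, adding Title; Title → ISBN, PubID applies, adding ISBN, PubID; ISBN, Title → AuthID applies, adding AuthID. So (PName, Year, AName)⁺ = {ISBN, Title, AuthID, PName, Year, AName, PubID}.
This closure contains every attribute of R1, so R1 ∩ R2 → R1. The join is lossless.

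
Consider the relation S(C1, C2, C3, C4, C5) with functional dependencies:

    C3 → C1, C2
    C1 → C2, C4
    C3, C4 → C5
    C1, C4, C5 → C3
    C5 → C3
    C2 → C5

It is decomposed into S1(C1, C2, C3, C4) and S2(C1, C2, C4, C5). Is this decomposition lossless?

Yes

Common attributes: S1 ∩ S2 = {C1, C2, C4}.
Closure of {C1, C2, C4}: C2 → C5 applies, adding C5; C1, C4, C5 → C3 applies, adding C3. So (C1, C2, C4)⁺ = {C1, C2, C3, C4, C5}.
This closure contains every attribute of S1, so S1 ∩ S2 → S1. The join is lossless.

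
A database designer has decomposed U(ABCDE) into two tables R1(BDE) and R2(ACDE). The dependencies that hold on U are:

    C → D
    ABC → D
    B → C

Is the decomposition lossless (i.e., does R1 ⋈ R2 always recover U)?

No

Common attributes: R1 ∩ R2 = {DE}.
No dependency enlarges {DE}, so (DE)⁺ = {DE}.
The closure contains neither all of R1 = {BDE} nor all of R2 = {ACDE}, so the common attributes are not a superkey of either fragment. The join is lossy.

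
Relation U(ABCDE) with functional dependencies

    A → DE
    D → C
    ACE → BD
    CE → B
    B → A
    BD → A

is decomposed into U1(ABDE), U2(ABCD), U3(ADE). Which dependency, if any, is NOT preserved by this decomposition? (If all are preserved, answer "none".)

CE → B

Check CE → B: no single fragment contains all of {BCE}, and the restricted closure of {CE} across the fragments never reaches {B}.
A → DE is preserved.
D → C is preserved.
ACE → BD is preserved.
B → A is preserved.
BD → A is preserved.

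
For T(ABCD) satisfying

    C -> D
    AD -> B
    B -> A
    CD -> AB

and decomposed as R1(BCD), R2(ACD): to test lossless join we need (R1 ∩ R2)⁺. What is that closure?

ABCD

R1 ∩ R2 = {CD}.
CD → AB applies, adding AB
Closure: {ABCD}.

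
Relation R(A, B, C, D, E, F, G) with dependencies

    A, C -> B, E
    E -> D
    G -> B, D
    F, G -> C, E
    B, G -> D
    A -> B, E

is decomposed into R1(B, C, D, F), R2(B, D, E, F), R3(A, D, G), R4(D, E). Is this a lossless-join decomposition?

No

Chase test. Columns are A, B, C, D, E, F, G; row i has aⱼ where attribute j ∈ Ri, else bᵢⱼ.
Initial tableau (one row per fragment):
  row 1: b11 a2 a3 a4 b15 a6 b17
  row 2: b21 a2 b23 a4 a5 a6 b27
  row 3: a1 b32 b33 a4 b35 b36 a7
  row 4: b41 b42 b43 a4 a5 b46 b47
No row becomes fully distinguished — the join is lossy.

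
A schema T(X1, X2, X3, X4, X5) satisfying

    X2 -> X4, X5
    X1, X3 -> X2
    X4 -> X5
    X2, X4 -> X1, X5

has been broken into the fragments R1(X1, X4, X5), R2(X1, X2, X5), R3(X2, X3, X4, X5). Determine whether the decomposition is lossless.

Chase test. Columns are X1, X2, X3, X4, X5; row i has aⱼ where attribute j ∈ Ri, else bᵢⱼ.
Initial tableau (one row per fragment):
  row 1: a1 b12 b13 a4 a5
  row 2: a1 a2 b23 b24 a5
  row 3: b31 a2 a3 a4 a5
Rows 2 and 3 agree on X2; apply X2→X4, X5 and equate their X4, X5 entries.
Rows 2 and 3 agree on X2, X4; apply X2, X4→X1, X5 and equate their X1, X5 entries.
Row 3 is now all distinguished symbols — the join is lossless.

Yes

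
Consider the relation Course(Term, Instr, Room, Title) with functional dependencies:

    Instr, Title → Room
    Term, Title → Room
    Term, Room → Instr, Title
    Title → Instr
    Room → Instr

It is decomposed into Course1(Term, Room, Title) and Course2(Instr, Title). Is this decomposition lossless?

Yes

Common attributes: Course1 ∩ Course2 = {Title}.
Closure of {Title}: Title → Instr applies, adding Instr; Instr, Title → Room applies, adding Room. So (Title)⁺ = {Instr, Room, Title}.
This closure contains every attribute of Course2, so Course1 ∩ Course2 → Course2. The join is lossless.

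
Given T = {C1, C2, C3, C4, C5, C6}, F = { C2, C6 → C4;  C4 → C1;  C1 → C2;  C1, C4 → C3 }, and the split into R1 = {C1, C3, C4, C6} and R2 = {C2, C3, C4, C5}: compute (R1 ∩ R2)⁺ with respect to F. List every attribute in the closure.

R1 ∩ R2 = {C3, C4}.
C4 → C1 applies, adding C1
C1 → C2 applies, adding C2
Closure: {C1, C2, C3, C4}.

C1, C2, C3, C4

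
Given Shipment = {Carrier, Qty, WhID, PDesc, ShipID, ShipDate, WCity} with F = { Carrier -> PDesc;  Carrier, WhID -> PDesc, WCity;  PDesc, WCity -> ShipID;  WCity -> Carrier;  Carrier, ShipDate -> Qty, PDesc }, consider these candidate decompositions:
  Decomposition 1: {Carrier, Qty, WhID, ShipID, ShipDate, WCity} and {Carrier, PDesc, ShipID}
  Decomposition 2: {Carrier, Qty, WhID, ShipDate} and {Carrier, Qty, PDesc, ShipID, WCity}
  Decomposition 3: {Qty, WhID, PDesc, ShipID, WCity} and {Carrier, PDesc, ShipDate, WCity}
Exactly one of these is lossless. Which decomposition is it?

Decomposition 1: common = {Carrier, ShipID}, closure = {Carrier, PDesc, ShipID} → lossless.
Decomposition 2: common = {Carrier, Qty}, closure = {Carrier, Qty, PDesc} → lossy.
Decomposition 3: common = {PDesc, WCity}, closure = {Carrier, PDesc, ShipID, WCity} → lossy.

Decomposition 1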